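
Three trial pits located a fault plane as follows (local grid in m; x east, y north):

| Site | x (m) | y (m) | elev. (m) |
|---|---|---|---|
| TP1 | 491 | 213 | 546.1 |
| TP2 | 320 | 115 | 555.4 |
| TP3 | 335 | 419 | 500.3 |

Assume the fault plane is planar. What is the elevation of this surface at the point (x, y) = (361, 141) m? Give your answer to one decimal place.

Let the plane be z = a·x + b·y + c.
TP2−TP1: −171a − 98b = 9.3;  TP3−TP1: −156a + 206b = −45.8.
Solving gives a = 0.05093, b = −0.18376.
Then c = 546.1 − a·491 − b·213 = 560.24.
At (361, 141): z = 18.4 − 25.9 + 560.24 = 552.7 m.

552.7 m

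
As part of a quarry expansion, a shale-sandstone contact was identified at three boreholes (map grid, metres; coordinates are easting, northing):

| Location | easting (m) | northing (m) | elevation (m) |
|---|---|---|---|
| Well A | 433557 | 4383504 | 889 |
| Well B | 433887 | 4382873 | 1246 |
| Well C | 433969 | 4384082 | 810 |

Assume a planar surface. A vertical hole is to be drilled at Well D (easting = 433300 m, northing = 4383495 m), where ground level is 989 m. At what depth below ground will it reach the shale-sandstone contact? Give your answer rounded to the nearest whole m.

Let the plane be z = a·easting + b·northing + c.
Well B−Well A: 330a − 631b = 357;  Well C−Well A: 412a + 578b = −79.
Solving gives a = 0.34722173, b = −0.38417881.
Then c = 889 − a·433557 − b·4383504 = 1534397.94.
At (433300, 4383495): z_contact = 150451.2 − 1684045.9 + 1534397.94 = 803.2 m.
Depth below ground = 989 − 803.2 = 186 m.

186 m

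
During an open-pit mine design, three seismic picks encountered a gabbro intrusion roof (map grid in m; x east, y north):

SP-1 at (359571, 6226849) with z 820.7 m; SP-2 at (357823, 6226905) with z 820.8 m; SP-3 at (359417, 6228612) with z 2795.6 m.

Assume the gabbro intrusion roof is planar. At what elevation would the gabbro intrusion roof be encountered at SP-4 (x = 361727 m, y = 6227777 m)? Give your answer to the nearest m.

1941 m

Two edge vectors: SP-1→SP-2 = (-1748, 56, 0.1), SP-1→SP-3 = (-154, 1763, 1974.9).
Normal n = (SP-1→SP-2) × (SP-1→SP-3) = (110418.1, 3452109.8, -3073100).
So ∂z/∂x = −n_x/n_z = 0.03593053 and ∂z/∂y = −n_y/n_z = 1.12333142.
Intercept c from SP-1: 820.7 − 12919.58 − 6994815.16 = −7006914.03.
At (361727, 6227777): z = 12997.0 + 6995857.6 − 7006914.03 = 1940.6 m.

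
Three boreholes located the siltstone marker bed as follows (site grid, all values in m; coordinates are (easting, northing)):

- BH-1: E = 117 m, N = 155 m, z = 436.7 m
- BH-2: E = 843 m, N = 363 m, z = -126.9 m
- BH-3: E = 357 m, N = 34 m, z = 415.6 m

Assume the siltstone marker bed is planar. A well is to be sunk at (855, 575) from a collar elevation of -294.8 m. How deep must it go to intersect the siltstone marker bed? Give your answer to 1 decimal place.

23.0 m

Two edge vectors: BH-1→BH-2 = (726, 208, -563.6), BH-1→BH-3 = (240, -121, -21.1).
Normal n = (BH-1→BH-2) × (BH-1→BH-3) = (-72584.4, -119945.4, -137766).
So ∂z/∂E = −n_x/n_z = −0.52687 and ∂z/∂N = −n_y/n_z = −0.87065.
Intercept c from BH-1: 436.7 + 61.64 + 134.95 = 633.29.
At (855, 575): z_contact = −450.47 − 500.62 + 633.29 = -317.80 m.
Depth below ground = -294.8 − (-317.80) = 23.0 m.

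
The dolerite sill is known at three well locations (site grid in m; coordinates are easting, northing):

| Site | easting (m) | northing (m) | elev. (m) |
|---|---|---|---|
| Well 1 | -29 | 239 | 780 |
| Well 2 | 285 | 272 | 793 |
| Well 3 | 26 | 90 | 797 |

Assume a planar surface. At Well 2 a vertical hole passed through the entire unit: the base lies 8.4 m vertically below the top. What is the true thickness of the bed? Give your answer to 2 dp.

8.35 m

Two edge vectors: Well 1→Well 2 = (314, 33, 13), Well 1→Well 3 = (55, -149, 17).
Normal n = (Well 1→Well 2) × (Well 1→Well 3) = (2498, -4623, -48601).
So ∂z/∂easting = −n_x/n_z = 0.05140 and ∂z/∂northing = −n_y/n_z = −0.09512.
|∇z| = √(a²+b²) = 0.10812, so dip δ = arctan(0.10812) = 6.17°.
True thickness = vertical thickness × cos δ = 8.4 × cos 6.17° = 8.35 m.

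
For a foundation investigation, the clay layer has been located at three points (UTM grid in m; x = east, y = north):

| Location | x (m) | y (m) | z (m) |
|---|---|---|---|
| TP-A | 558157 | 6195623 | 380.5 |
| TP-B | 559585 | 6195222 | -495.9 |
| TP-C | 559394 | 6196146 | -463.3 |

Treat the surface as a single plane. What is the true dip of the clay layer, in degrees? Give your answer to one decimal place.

Let the plane be z = a·x + b·y + c.
TP-B−TP-A: 1428a − 401b = −876.4;  TP-C−TP-A: 1237a + 523b = −843.8.
Solving gives a = −0.64103, b = −0.09723.
Gradient magnitude |∇z| = √(a² + b²) = √(0.41092 + 0.00945) = 0.64836.
True dip = arctan(0.64836) = 33.0°, dipping toward E (azimuth ≈ 081°).

33.0°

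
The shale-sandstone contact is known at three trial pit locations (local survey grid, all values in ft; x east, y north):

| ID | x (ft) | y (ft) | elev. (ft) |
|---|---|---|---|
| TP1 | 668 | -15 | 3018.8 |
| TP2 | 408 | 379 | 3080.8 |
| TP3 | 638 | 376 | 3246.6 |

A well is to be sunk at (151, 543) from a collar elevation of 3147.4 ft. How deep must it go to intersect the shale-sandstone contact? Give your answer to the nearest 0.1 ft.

149.3 ft

Let the plane be z = a·x + b·y + c.
TP2−TP1: −260a + 394b = 62;  TP3−TP1: −30a + 391b = 227.8.
Solving gives a = 0.72920, b = 0.63856.
Then c = 3018.8 − a·668 − b·-15 = 2541.27.
At (151, 543): z_contact = 110.11 + 346.74 + 2541.27 = 2998.12 ft.
Depth below ground = 3147.4 − 2998.12 = 149.3 ft.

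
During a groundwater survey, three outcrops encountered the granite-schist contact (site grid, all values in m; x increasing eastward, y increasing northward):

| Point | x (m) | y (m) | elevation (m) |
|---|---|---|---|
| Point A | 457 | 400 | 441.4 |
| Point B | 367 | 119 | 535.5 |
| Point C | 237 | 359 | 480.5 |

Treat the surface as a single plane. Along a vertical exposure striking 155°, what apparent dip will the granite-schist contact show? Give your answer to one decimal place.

12.2°

Let the plane be z = a·x + b·y + c.
Point B−Point A: −90a − 281b = 94.1;  Point C−Point A: −220a − 41b = 39.1.
Solving gives a = −0.12264, b = −0.29560.
Unit vector along 155° is (sin 155°, cos 155°) = (0.4226, -0.9063).
Slope in that direction = a·(0.4226) + b·(-0.9063) = 0.21607.
Apparent dip = arctan|0.21607| = 12.2° (true dip is 17.7°, so apparent ≤ true as expected).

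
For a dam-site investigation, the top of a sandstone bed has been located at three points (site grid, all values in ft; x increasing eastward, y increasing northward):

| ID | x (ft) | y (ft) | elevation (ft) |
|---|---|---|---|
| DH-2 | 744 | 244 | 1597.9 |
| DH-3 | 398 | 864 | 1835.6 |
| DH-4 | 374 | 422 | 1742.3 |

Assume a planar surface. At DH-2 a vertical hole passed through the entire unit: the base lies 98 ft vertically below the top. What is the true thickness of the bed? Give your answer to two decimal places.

Two edge vectors: DH-2→DH-3 = (-346, 620, 237.7), DH-2→DH-4 = (-370, 178, 144.4).
Normal n = (DH-2→DH-3) × (DH-2→DH-4) = (47217.4, -37986.6, 167812).
So ∂z/∂x = −n_x/n_z = −0.28137 and ∂z/∂y = −n_y/n_z = 0.22636.
|∇z| = √(a²+b²) = 0.36112, so dip δ = arctan(0.36112) = 19.86°.
True thickness = vertical thickness × cos δ = 98 × cos 19.86° = 92.17 ft.

92.17 ft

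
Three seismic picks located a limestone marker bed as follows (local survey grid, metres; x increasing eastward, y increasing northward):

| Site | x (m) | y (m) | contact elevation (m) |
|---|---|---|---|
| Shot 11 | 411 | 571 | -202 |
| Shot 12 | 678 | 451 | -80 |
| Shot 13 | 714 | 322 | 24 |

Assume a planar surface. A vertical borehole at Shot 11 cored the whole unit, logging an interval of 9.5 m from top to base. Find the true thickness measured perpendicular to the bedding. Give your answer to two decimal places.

Let the plane be z = a·x + b·y + c.
Shot 12−Shot 11: 267a − 120b = 122;  Shot 13−Shot 11: 303a − 249b = 226.
Solving gives a = 0.10816, b = −0.77602.
|∇z| = √(a²+b²) = 0.78352, so dip δ = arctan(0.78352) = 38.08°.
True thickness = vertical thickness × cos δ = 9.5 × cos 38.08° = 7.48 m.

7.48 m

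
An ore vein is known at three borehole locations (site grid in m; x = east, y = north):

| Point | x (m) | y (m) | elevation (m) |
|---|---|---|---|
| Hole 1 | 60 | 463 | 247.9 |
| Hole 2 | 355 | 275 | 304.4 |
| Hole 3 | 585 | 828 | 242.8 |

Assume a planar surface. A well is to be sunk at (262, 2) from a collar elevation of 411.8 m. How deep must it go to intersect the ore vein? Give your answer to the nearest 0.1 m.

75.0 m

Let the plane be z = a·x + b·y + c.
Hole 2−Hole 1: 295a − 188b = 56.5;  Hole 3−Hole 1: 525a + 365b = −5.1.
Solving gives a = 0.09528, b = −0.15102.
Then c = 247.9 − a·60 − b·463 = 312.11.
At (262, 2): z_contact = 24.96 − 0.30 + 312.11 = 336.77 m.
Depth below ground = 411.8 − 336.77 = 75.0 m.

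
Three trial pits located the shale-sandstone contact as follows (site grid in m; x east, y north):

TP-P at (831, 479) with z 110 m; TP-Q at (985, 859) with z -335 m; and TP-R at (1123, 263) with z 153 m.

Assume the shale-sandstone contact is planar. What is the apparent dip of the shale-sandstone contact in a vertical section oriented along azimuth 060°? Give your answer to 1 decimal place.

43.6°

Let the plane be z = a·x + b·y + c.
TP-Q−TP-P: 154a + 380b = −445;  TP-R−TP-P: 292a − 216b = 43.
Solving gives a = −0.55317, b = −0.94687.
Unit vector along 060° is (sin 60°, cos 60°) = (0.8660, 0.5000).
Slope in that direction = a·(0.8660) + b·(0.5000) = −0.95249.
Apparent dip = arctan|0.95249| = 43.6° (true dip is 47.6°, so apparent ≤ true as expected).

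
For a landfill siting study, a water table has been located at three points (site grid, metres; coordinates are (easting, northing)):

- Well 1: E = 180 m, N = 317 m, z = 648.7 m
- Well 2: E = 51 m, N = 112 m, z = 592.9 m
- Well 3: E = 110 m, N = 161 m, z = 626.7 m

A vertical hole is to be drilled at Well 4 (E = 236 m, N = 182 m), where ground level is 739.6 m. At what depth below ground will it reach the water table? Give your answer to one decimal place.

25.2 m

Two edge vectors: Well 1→Well 2 = (-129, -205, -55.8), Well 1→Well 3 = (-70, -156, -22).
Normal n = (Well 1→Well 2) × (Well 1→Well 3) = (-4194.8, 1068, 5774).
So ∂z/∂E = −n_x/n_z = 0.72650 and ∂z/∂N = −n_y/n_z = −0.18497.
Intercept c from Well 1: 648.7 − 130.77 + 58.63 = 576.56.
At (236, 182): z_contact = 171.45 − 33.66 + 576.56 = 714.35 m.
Depth below ground = 739.6 − 714.35 = 25.2 m.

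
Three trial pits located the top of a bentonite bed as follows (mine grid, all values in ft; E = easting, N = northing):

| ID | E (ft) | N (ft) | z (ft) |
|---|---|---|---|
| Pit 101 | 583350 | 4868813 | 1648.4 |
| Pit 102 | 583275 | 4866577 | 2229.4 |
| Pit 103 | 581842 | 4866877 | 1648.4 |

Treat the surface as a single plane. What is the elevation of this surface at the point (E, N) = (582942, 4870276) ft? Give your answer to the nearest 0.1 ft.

Let the plane be z = a·E + b·N + c.
Pit 102−Pit 101: −75a − 2236b = 581;  Pit 103−Pit 101: −1508a − 1936b = 0.
Solving gives a = 0.348597695, b = −0.271531676.
Then c = 1648.4 − a·583350 − b·4868813 = 1120330.89.
At (582942, 4870276): z = 203212.2 − 1322434.2 + 1120330.89 = 1108.9 ft.

1108.9 ft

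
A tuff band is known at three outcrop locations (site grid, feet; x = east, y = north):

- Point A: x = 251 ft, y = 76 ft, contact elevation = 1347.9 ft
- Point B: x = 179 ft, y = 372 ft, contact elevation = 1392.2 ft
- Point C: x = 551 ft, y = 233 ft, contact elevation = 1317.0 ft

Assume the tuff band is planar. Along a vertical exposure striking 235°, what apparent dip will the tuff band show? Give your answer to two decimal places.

3.91°

Two edge vectors: Point A→Point B = (-72, 296, 44.3), Point A→Point C = (300, 157, -30.9).
Normal n = (Point A→Point B) × (Point A→Point C) = (-16101.5, 11065.2, -100104).
So ∂z/∂x = −n_x/n_z = −0.16085 and ∂z/∂y = −n_y/n_z = 0.11054.
Unit vector along 235° is (sin 235°, cos 235°) = (-0.8192, -0.5736).
Slope in that direction = a·(-0.8192) + b·(-0.5736) = 0.06836.
Apparent dip = arctan|0.06836| = 3.91° (true dip is 11.0°, so apparent ≤ true as expected).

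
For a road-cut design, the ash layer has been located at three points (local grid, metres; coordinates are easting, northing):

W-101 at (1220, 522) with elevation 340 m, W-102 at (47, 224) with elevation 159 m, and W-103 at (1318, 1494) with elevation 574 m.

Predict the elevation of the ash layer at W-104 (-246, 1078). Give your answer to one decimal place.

328.4 m

Two edge vectors: W-101→W-102 = (-1173, -298, -181), W-101→W-103 = (98, 972, 234).
Normal n = (W-101→W-102) × (W-101→W-103) = (106200, 256744, -1110952).
So ∂z/∂easting = −n_x/n_z = 0.095594 and ∂z/∂northing = −n_y/n_z = 0.231103.
Intercept c from W-101: 340 − 116.62 − 120.64 = 102.74.
At (-246, 1078): z = −23.5 + 249.1 + 102.74 = 328.4 m.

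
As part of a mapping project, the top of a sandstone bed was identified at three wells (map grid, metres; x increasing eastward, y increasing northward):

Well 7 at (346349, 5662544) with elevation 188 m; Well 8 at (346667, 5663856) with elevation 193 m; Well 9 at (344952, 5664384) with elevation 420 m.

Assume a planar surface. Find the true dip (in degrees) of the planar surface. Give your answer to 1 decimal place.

7.2°

Let the plane be z = a·x + b·y + c.
Well 8−Well 7: 318a + 1312b = 5;  Well 9−Well 7: −1397a + 1840b = 232.
Solving gives a = −0.12208, b = 0.03340.
Gradient magnitude |∇z| = √(a² + b²) = √(0.01490 + 0.00112) = 0.12657.
True dip = arctan(0.12657) = 7.2°, dipping toward ESE (azimuth ≈ 105°).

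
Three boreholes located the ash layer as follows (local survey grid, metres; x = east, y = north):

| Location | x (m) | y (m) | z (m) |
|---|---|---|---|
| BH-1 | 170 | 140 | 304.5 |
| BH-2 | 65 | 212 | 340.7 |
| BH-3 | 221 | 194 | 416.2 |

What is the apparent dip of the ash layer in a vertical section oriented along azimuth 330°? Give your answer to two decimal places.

43.00°

Two edge vectors: BH-1→BH-2 = (-105, 72, 36.2), BH-1→BH-3 = (51, 54, 111.7).
Normal n = (BH-1→BH-2) × (BH-1→BH-3) = (6087.6, 13574.7, -9342).
So ∂z/∂x = −n_x/n_z = 0.65164 and ∂z/∂y = −n_y/n_z = 1.45308.
Unit vector along 330° is (sin 330°, cos 330°) = (-0.5000, 0.8660).
Slope in that direction = a·(-0.5000) + b·(0.8660) = 0.93259.
Apparent dip = arctan|0.93259| = 43.00° (true dip is 57.9°, so apparent ≤ true as expected).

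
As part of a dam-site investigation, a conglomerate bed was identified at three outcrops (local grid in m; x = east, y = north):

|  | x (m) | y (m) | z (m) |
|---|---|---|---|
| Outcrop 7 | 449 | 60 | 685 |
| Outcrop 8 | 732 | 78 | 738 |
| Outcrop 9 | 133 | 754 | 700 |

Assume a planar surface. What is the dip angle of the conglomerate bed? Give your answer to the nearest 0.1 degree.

Two edge vectors: Outcrop 7→Outcrop 8 = (283, 18, 53), Outcrop 7→Outcrop 9 = (-316, 694, 15).
Normal n = (Outcrop 7→Outcrop 8) × (Outcrop 7→Outcrop 9) = (-36512, -20993, 202090).
So ∂z/∂x = −n_x/n_z = 0.18067 and ∂z/∂y = −n_y/n_z = 0.10388.
Gradient magnitude |∇z| = √(a² + b²) = √(0.03264 + 0.01079) = 0.20841.
True dip = arctan(0.20841) = 11.8°, dipping toward WSW (azimuth ≈ 240°).

11.8°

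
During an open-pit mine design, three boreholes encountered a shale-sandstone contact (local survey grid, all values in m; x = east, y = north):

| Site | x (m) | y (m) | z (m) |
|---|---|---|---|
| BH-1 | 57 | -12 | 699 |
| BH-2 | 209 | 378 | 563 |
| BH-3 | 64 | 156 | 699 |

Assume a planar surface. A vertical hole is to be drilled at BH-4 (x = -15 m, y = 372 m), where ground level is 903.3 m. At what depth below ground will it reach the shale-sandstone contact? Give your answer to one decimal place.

Let the plane be z = a·x + b·y + c.
BH-2−BH-1: 152a + 390b = −136;  BH-3−BH-1: 7a + 168b = 0.
Solving gives a = −1.00184, b = 0.04174.
Then c = 699 − a·57 − b·-12 = 756.61.
At (-15, 372): z_contact = 15.03 + 15.53 + 756.61 = 787.16 m.
Depth below ground = 903.3 − 787.16 = 116.1 m.

116.1 m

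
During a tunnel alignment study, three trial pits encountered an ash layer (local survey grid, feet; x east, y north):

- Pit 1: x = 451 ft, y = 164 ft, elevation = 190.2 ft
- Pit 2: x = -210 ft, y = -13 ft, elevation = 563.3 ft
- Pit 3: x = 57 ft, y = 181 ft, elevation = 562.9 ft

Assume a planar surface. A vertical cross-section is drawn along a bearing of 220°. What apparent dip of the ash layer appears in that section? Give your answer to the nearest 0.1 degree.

Let the plane be z = a·x + b·y + c.
Pit 2−Pit 1: −661a − 177b = 373.1;  Pit 3−Pit 1: −394a + 17b = 372.7.
Solving gives a = −0.89300, b = 1.22696.
Unit vector along 220° is (sin 220°, cos 220°) = (-0.6428, -0.7660).
Slope in that direction = a·(-0.6428) + b·(-0.7660) = −0.36590.
Apparent dip = arctan|0.36590| = 20.1° (true dip is 56.6°, so apparent ≤ true as expected).

20.1°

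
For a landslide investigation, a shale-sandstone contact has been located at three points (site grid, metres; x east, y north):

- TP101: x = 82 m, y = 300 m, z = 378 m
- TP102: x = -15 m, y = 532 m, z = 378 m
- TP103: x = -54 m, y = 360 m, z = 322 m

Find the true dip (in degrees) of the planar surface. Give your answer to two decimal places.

28.69°

Two edge vectors: TP101→TP102 = (-97, 232, 0), TP101→TP103 = (-136, 60, -56).
Normal n = (TP101→TP102) × (TP101→TP103) = (-12992, -5432, 25732).
So ∂z/∂x = −n_x/n_z = 0.50490 and ∂z/∂y = −n_y/n_z = 0.21110.
Gradient magnitude |∇z| = √(a² + b²) = √(0.25492 + 0.04456) = 0.54725.
True dip = arctan(0.54725) = 28.69°, dipping toward WSW (azimuth ≈ 247°).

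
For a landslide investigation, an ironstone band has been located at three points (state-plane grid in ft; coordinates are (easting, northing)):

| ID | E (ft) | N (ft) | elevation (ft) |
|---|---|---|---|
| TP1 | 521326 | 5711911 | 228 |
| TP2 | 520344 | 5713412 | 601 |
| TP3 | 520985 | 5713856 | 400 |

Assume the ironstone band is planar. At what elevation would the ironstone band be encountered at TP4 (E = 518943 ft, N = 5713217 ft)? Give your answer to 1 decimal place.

Two edge vectors: TP1→TP2 = (-982, 1501, 373), TP1→TP3 = (-341, 1945, 172).
Normal n = (TP1→TP2) × (TP1→TP3) = (-467313, 41711, -1398149).
So ∂z/∂E = −n_x/n_z = −0.334236909 and ∂z/∂N = −n_y/n_z = 0.029833015.
Intercept c from TP1: 228 + 174246.39 − 170403.53 = 4070.86.
At (518943, 5713217): z = −173449.9 + 170442.5 + 4070.86 = 1063.4 ft.

1063.4 ft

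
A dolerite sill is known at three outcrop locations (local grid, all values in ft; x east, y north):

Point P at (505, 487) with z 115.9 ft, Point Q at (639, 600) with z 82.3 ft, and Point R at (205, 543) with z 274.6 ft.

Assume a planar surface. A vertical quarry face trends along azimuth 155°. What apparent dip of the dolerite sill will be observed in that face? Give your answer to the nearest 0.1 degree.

Two edge vectors: Point P→Point Q = (134, 113, -33.6), Point P→Point R = (-300, 56, 158.7).
Normal n = (Point P→Point Q) × (Point P→Point R) = (19814.7, -11185.8, 41404).
So ∂z/∂x = −n_x/n_z = −0.47857 and ∂z/∂y = −n_y/n_z = 0.27016.
Unit vector along 155° is (sin 155°, cos 155°) = (0.4226, -0.9063).
Slope in that direction = a·(0.4226) + b·(-0.9063) = −0.44710.
Apparent dip = arctan|0.44710| = 24.1° (true dip is 28.8°, so apparent ≤ true as expected).

24.1°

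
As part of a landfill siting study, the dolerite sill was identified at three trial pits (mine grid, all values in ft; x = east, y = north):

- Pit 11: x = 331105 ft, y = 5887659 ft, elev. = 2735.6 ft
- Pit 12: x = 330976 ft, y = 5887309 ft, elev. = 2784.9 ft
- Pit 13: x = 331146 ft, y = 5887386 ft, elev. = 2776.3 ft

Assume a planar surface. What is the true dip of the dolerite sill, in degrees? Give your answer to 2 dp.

Two edge vectors: Pit 11→Pit 12 = (-129, -350, 49.3), Pit 11→Pit 13 = (41, -273, 40.7).
Normal n = (Pit 11→Pit 12) × (Pit 11→Pit 13) = (-786.1, 7271.6, 49567).
So ∂z/∂x = −n_x/n_z = 0.01586 and ∂z/∂y = −n_y/n_z = −0.14670.
Gradient magnitude |∇z| = √(a² + b²) = √(0.00025 + 0.02152) = 0.14756.
True dip = arctan(0.14756) = 8.39°, dipping toward N (azimuth ≈ 354°).

8.39°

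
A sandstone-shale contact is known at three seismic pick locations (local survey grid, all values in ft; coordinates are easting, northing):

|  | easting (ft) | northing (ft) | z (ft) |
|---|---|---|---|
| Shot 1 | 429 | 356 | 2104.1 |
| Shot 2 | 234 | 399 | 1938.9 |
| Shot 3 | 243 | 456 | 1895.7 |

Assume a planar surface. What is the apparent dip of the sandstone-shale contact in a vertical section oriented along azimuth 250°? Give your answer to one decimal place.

Two edge vectors: Shot 1→Shot 2 = (-195, 43, -165.2), Shot 1→Shot 3 = (-186, 100, -208.4).
Normal n = (Shot 1→Shot 2) × (Shot 1→Shot 3) = (7558.8, -9910.8, -11502).
So ∂z/∂easting = −n_x/n_z = 0.65717 and ∂z/∂northing = −n_y/n_z = −0.86166.
Unit vector along 250° is (sin 250°, cos 250°) = (-0.9397, -0.3420).
Slope in that direction = a·(-0.9397) + b·(-0.3420) = −0.32284.
Apparent dip = arctan|0.32284| = 17.9° (true dip is 47.3°, so apparent ≤ true as expected).

17.9°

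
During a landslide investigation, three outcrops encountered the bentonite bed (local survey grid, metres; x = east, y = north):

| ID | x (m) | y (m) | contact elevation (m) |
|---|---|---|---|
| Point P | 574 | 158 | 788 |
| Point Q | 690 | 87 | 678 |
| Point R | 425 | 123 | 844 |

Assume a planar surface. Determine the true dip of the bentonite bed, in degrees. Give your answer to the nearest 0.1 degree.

40.8°

Two edge vectors: Point P→Point Q = (116, -71, -110), Point P→Point R = (-149, -35, 56).
Normal n = (Point P→Point Q) × (Point P→Point R) = (-7826, 9894, -14639).
So ∂z/∂x = −n_x/n_z = −0.53460 and ∂z/∂y = −n_y/n_z = 0.67587.
Gradient magnitude |∇z| = √(a² + b²) = √(0.28580 + 0.45679) = 0.86174.
True dip = arctan(0.86174) = 40.8°, dipping toward SE (azimuth ≈ 142°).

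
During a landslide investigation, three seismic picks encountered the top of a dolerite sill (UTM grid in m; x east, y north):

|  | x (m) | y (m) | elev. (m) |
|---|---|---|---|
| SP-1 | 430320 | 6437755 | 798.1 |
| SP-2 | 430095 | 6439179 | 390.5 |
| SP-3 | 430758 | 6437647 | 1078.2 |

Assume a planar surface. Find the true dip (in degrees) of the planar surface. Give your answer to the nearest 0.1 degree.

Two edge vectors: SP-1→SP-2 = (-225, 1424, -407.6), SP-1→SP-3 = (438, -108, 280.1).
Normal n = (SP-1→SP-2) × (SP-1→SP-3) = (354841.6, -115506.3, -599412).
So ∂z/∂x = −n_x/n_z = 0.59198 and ∂z/∂y = −n_y/n_z = −0.19270.
Gradient magnitude |∇z| = √(a² + b²) = √(0.35044 + 0.03713) = 0.62256.
True dip = arctan(0.62256) = 31.9°, dipping toward WNW (azimuth ≈ 288°).

31.9°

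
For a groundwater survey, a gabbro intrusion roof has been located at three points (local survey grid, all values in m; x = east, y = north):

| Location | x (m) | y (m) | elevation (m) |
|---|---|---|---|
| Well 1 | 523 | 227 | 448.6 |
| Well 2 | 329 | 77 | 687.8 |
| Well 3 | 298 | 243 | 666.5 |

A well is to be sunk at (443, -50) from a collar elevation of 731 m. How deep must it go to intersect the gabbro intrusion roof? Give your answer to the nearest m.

116 m

Two edge vectors: Well 1→Well 2 = (-194, -150, 239.2), Well 1→Well 3 = (-225, 16, 217.9).
Normal n = (Well 1→Well 2) × (Well 1→Well 3) = (-36512.2, -11547.4, -36854).
So ∂z/∂x = −n_x/n_z = −0.99073 and ∂z/∂y = −n_y/n_z = −0.31333.
Intercept c from Well 1: 448.6 + 518.15 + 71.13 = 1037.87.
At (443, -50): z_contact = −438.9 + 15.7 + 1037.87 = 614.6 m.
Depth below ground = 731 − 614.6 = 116 m.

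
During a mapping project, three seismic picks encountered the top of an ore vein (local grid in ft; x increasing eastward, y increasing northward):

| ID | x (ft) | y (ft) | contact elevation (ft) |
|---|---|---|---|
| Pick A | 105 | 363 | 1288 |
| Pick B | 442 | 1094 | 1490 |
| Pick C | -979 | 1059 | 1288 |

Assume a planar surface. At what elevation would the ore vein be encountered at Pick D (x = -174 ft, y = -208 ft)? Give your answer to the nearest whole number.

Two edge vectors: Pick A→Pick B = (337, 731, 202), Pick A→Pick C = (-1084, 696, 0).
Normal n = (Pick A→Pick B) × (Pick A→Pick C) = (-140592, -218968, 1026956).
So ∂z/∂x = −n_x/n_z = 0.13690 and ∂z/∂y = −n_y/n_z = 0.21322.
Intercept c from Pick A: 1288 − 14.37 − 77.40 = 1196.23.
At (-174, -208): z = −23.8 − 44.3 + 1196.23 = 1128.1 ft.

1128 ft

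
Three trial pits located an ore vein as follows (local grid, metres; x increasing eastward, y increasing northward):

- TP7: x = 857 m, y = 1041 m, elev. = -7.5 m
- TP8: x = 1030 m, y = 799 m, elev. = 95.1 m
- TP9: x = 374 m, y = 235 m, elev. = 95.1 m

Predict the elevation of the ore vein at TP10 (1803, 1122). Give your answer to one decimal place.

Two edge vectors: TP7→TP8 = (173, -242, 102.6), TP7→TP9 = (-483, -806, 102.6).
Normal n = (TP7→TP8) × (TP7→TP9) = (57866.4, -67305.6, -256324).
So ∂z/∂x = −n_x/n_z = 0.225755 and ∂z/∂y = −n_y/n_z = −0.262580.
Intercept c from TP7: -7.5 − 193.47 + 273.35 = 72.37.
At (1803, 1122): z = 407.0 − 294.6 + 72.37 = 184.8 m.

184.8 m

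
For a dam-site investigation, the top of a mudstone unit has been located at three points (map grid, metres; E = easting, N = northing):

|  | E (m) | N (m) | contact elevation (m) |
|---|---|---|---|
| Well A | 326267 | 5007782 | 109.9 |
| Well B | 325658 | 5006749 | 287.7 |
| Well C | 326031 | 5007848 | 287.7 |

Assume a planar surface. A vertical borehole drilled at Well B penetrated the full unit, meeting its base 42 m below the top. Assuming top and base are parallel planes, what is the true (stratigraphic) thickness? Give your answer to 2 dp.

33.98 m

Two edge vectors: Well A→Well B = (-609, -1033, 177.8), Well A→Well C = (-236, 66, 177.8).
Normal n = (Well A→Well B) × (Well A→Well C) = (-195402.2, 66319.4, -283982).
So ∂z/∂E = −n_x/n_z = −0.68808 and ∂z/∂N = −n_y/n_z = 0.23353.
|∇z| = √(a²+b²) = 0.72663, so dip δ = arctan(0.72663) = 36.00°.
True thickness = vertical thickness × cos δ = 42 × cos 36.00° = 33.98 m.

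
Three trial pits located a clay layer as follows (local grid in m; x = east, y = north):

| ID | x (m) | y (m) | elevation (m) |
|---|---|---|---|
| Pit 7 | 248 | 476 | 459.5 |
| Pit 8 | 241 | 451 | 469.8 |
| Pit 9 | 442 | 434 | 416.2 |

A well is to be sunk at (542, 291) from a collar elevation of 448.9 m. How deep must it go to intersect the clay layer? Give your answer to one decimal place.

Let the plane be z = a·x + b·y + c.
Pit 8−Pit 7: −7a − 25b = 10.3;  Pit 9−Pit 7: 194a − 42b = −43.3.
Solving gives a = −0.29454, b = −0.32953.
Then c = 459.5 − a·248 − b·476 = 689.40.
At (542, 291): z_contact = −159.64 − 95.89 + 689.40 = 433.87 m.
Depth below ground = 448.9 − 433.87 = 15.0 m.

15.0 m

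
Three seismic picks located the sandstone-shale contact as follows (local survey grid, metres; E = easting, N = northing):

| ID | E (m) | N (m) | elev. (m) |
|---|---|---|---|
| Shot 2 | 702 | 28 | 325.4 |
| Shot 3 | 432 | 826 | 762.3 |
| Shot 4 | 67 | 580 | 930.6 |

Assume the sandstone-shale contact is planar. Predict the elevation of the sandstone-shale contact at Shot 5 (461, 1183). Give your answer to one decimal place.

Two edge vectors: Shot 2→Shot 3 = (-270, 798, 436.9), Shot 2→Shot 4 = (-635, 552, 605.2).
Normal n = (Shot 2→Shot 3) × (Shot 2→Shot 4) = (241780.8, -114027.5, 357690).
So ∂z/∂E = −n_x/n_z = −0.675951 and ∂z/∂N = −n_y/n_z = 0.318789.
Intercept c from Shot 2: 325.4 + 474.52 − 8.93 = 790.99.
At (461, 1183): z = −311.6 + 377.1 + 790.99 = 856.5 m.

856.5 m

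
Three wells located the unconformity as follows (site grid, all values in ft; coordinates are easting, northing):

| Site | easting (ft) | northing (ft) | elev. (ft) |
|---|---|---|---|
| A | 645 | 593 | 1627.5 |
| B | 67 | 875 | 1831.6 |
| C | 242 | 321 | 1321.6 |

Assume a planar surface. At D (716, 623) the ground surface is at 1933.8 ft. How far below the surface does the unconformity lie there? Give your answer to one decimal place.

Let the plane be z = a·easting + b·northing + c.
B−A: −578a + 282b = 204.1;  C−A: −403a − 272b = −305.9.
Solving gives a = 0.11352, b = 0.95644.
Then c = 1627.5 − a·645 − b·593 = 987.11.
At (716, 623): z_contact = 81.28 + 595.86 + 987.11 = 1664.25 ft.
Depth below ground = 1933.8 − 1664.25 = 269.5 ft.

269.5 ft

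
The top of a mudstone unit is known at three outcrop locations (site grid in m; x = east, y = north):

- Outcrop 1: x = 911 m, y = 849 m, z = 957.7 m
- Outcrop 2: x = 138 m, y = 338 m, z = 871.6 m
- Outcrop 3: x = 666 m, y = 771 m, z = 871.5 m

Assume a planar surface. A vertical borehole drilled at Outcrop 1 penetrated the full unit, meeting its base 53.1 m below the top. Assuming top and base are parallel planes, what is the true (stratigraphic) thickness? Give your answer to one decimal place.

Let the plane be z = a·x + b·y + c.
Outcrop 2−Outcrop 1: −773a − 511b = −86.1;  Outcrop 3−Outcrop 1: −245a − 78b = −86.2.
Solving gives a = 0.57522, b = −0.70165.
|∇z| = √(a²+b²) = 0.90730, so dip δ = arctan(0.90730) = 42.22°.
True thickness = vertical thickness × cos δ = 53.1 × cos 42.22° = 39.3 m.

39.3 m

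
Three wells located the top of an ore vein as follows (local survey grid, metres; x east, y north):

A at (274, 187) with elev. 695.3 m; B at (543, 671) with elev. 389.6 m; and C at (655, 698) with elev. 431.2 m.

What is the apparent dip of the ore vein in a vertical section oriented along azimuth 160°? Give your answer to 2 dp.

Two edge vectors: A→B = (269, 484, -305.7), A→C = (381, 511, -264.1).
Normal n = (A→B) × (A→C) = (28388.3, -45428.8, -46945).
So ∂z/∂x = −n_x/n_z = 0.60471 and ∂z/∂y = −n_y/n_z = −0.96770.
Unit vector along 160° is (sin 160°, cos 160°) = (0.3420, -0.9397).
Slope in that direction = a·(0.3420) + b·(-0.9397) = 1.11617.
Apparent dip = arctan|1.11617| = 48.14° (true dip is 48.8°, so apparent ≤ true as expected).

48.14°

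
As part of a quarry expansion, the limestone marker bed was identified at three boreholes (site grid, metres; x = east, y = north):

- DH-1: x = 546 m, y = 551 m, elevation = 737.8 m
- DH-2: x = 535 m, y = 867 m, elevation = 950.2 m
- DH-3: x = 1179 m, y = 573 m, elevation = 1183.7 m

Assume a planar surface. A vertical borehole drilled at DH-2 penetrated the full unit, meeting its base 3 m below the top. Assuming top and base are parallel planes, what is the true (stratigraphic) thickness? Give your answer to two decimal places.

Let the plane be z = a·x + b·y + c.
DH-2−DH-1: −11a + 316b = 212.4;  DH-3−DH-1: 633a + 22b = 445.9.
Solving gives a = 0.68024, b = 0.69583.
|∇z| = √(a²+b²) = 0.97309, so dip δ = arctan(0.97309) = 44.22°.
True thickness = vertical thickness × cos δ = 3 × cos 44.22° = 2.15 m.

2.15 m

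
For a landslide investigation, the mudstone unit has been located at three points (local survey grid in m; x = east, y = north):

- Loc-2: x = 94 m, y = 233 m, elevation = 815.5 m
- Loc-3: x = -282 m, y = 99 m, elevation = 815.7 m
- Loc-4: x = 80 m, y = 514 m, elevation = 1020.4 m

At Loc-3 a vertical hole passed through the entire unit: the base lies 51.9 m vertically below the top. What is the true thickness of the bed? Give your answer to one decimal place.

Two edge vectors: Loc-2→Loc-3 = (-376, -134, 0.2), Loc-2→Loc-4 = (-14, 281, 204.9).
Normal n = (Loc-2→Loc-3) × (Loc-2→Loc-4) = (-27512.8, 77039.6, -107532).
So ∂z/∂x = −n_x/n_z = −0.25586 and ∂z/∂y = −n_y/n_z = 0.71643.
|∇z| = √(a²+b²) = 0.76075, so dip δ = arctan(0.76075) = 37.26°.
True thickness = vertical thickness × cos δ = 51.9 × cos 37.26° = 41.3 m.

41.3 m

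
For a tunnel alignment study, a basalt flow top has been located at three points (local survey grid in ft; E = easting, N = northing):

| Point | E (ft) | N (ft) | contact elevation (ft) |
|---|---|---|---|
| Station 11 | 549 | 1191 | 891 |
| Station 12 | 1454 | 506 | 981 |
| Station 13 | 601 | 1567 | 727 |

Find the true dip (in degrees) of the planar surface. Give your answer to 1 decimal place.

24.6°

Two edge vectors: Station 11→Station 12 = (905, -685, 90), Station 11→Station 13 = (52, 376, -164).
Normal n = (Station 11→Station 12) × (Station 11→Station 13) = (78500, 153100, 375900).
So ∂z/∂E = −n_x/n_z = −0.20883 and ∂z/∂N = −n_y/n_z = −0.40729.
Gradient magnitude |∇z| = √(a² + b²) = √(0.04361 + 0.16588) = 0.45771.
True dip = arctan(0.45771) = 24.6°, dipping toward NNE (azimuth ≈ 027°).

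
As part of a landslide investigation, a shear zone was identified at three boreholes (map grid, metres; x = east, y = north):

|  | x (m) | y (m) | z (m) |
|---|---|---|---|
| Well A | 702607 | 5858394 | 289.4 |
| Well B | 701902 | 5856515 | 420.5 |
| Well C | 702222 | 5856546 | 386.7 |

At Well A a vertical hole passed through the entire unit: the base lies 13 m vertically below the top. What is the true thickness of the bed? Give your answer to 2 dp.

12.93 m

Let the plane be z = a·x + b·y + c.
Well B−Well A: −705a − 1879b = 131.1;  Well C−Well A: −385a − 1848b = 97.3.
Solving gives a = −0.10259, b = −0.03128.
|∇z| = √(a²+b²) = 0.10726, so dip δ = arctan(0.10726) = 6.12°.
True thickness = vertical thickness × cos δ = 13 × cos 6.12° = 12.93 m.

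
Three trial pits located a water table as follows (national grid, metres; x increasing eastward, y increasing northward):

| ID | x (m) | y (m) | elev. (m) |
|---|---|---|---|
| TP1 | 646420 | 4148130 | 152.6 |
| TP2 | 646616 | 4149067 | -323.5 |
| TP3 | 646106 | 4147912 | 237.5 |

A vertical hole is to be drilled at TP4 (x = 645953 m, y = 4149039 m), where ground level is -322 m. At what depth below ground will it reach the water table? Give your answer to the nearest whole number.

Two edge vectors: TP1→TP2 = (196, 937, -476.1), TP1→TP3 = (-314, -218, 84.9).
Normal n = (TP1→TP2) × (TP1→TP3) = (-24238.5, 132855, 251490).
So ∂z/∂x = −n_x/n_z = 0.09637958 and ∂z/∂y = −n_y/n_z = −0.52827150.
Intercept c from TP1: 152.6 − 62301.69 + 2191338.86 = 2129189.78.
At (645953, 4149039): z_contact = 62256.7 − 2191819.1 + 2129189.78 = -372.6 m.
Depth below ground = -322 − (-372.6) = 51 m.

51 m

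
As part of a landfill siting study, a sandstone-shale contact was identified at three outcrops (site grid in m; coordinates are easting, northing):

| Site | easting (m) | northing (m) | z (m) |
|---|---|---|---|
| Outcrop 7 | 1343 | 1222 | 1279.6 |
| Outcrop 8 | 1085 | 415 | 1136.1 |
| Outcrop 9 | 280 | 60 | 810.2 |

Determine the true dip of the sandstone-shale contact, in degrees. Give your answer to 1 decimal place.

Let the plane be z = a·easting + b·northing + c.
Outcrop 8−Outcrop 7: −258a − 807b = −143.5;  Outcrop 9−Outcrop 7: −1063a − 1162b = −469.4.
Solving gives a = 0.38000, b = 0.05633.
Gradient magnitude |∇z| = √(a² + b²) = √(0.14440 + 0.00317) = 0.38416.
True dip = arctan(0.38416) = 21.0°, dipping toward W (azimuth ≈ 262°).

21.0°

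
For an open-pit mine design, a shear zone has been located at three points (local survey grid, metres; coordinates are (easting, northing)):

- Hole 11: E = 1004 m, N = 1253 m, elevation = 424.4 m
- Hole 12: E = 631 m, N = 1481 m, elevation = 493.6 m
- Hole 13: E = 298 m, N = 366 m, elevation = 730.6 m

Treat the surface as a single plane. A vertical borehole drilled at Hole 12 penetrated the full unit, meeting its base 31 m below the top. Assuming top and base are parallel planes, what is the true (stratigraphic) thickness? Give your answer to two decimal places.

29.71 m

Two edge vectors: Hole 11→Hole 12 = (-373, 228, 69.2), Hole 11→Hole 13 = (-706, -887, 306.2).
Normal n = (Hole 11→Hole 12) × (Hole 11→Hole 13) = (131194, 65357.4, 491819).
So ∂z/∂E = −n_x/n_z = −0.26675 and ∂z/∂N = −n_y/n_z = −0.13289.
|∇z| = √(a²+b²) = 0.29802, so dip δ = arctan(0.29802) = 16.60°.
True thickness = vertical thickness × cos δ = 31 × cos 16.60° = 29.71 m.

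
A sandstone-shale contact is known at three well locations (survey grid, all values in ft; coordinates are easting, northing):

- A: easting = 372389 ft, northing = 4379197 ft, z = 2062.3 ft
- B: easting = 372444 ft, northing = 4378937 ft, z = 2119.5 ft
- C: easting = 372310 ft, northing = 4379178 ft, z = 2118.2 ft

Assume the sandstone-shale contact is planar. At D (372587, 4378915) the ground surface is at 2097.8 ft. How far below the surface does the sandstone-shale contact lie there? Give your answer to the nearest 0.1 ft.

59.6 ft

Two edge vectors: A→B = (55, -260, 57.2), A→C = (-79, -19, 55.9).
Normal n = (A→B) × (A→C) = (-13447.2, -7593.3, -21585).
So ∂z/∂easting = −n_x/n_z = −0.622988186 and ∂z/∂northing = −n_y/n_z = −0.351785962.
Intercept c from A: 2062.3 + 231993.95 + 1540540.03 = 1774596.28.
At (372587, 4378915): z_contact = −232117.30 − 1540440.83 + 1774596.28 = 2038.15 ft.
Depth below ground = 2097.8 − 2038.15 = 59.6 ft.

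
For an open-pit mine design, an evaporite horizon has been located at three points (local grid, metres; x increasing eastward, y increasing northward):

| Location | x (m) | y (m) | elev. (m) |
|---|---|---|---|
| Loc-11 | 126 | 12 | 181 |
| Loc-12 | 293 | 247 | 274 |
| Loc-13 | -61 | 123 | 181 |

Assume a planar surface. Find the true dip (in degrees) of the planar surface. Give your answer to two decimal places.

17.94°

Let the plane be z = a·x + b·y + c.
Loc-12−Loc-11: 167a + 235b = 93;  Loc-13−Loc-11: −187a + 111b = 0.
Solving gives a = 0.16522, b = 0.27834.
Gradient magnitude |∇z| = √(a² + b²) = √(0.02730 + 0.07747) = 0.32368.
True dip = arctan(0.32368) = 17.94°, dipping toward SSW (azimuth ≈ 211°).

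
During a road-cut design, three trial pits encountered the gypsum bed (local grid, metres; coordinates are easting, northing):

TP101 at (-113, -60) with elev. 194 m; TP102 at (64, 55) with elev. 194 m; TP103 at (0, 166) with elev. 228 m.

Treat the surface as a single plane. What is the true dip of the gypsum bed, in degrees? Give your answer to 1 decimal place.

14.9°

Two edge vectors: TP101→TP102 = (177, 115, 0), TP101→TP103 = (113, 226, 34).
Normal n = (TP101→TP102) × (TP101→TP103) = (3910, -6018, 27007).
So ∂z/∂easting = −n_x/n_z = −0.14478 and ∂z/∂northing = −n_y/n_z = 0.22283.
Gradient magnitude |∇z| = √(a² + b²) = √(0.02096 + 0.04965) = 0.26573.
True dip = arctan(0.26573) = 14.9°, dipping toward SSE (azimuth ≈ 147°).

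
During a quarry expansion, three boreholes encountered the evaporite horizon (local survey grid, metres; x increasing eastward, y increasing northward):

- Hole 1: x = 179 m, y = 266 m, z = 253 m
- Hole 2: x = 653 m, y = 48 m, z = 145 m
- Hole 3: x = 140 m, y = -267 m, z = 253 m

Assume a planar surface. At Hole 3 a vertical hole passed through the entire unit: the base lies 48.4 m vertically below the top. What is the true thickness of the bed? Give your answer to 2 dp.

47.26 m

Let the plane be z = a·x + b·y + c.
Hole 2−Hole 1: 474a − 218b = −108;  Hole 3−Hole 1: −39a − 533b = 0.
Solving gives a = −0.22043, b = 0.01613.
|∇z| = √(a²+b²) = 0.22102, so dip δ = arctan(0.22102) = 12.46°.
True thickness = vertical thickness × cos δ = 48.4 × cos 12.46° = 47.26 m.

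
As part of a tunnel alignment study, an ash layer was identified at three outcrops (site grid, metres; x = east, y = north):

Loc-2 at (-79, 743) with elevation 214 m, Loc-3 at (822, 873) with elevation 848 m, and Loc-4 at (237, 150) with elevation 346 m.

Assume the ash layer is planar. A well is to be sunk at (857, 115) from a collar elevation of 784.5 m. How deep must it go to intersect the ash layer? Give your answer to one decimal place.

19.8 m

Let the plane be z = a·x + b·y + c.
Loc-3−Loc-2: 901a + 130b = 634;  Loc-4−Loc-2: 316a − 593b = 132.
Solving gives a = 0.68325, b = 0.14149.
Then c = 214 − a·-79 − b·743 = 162.85.
At (857, 115): z_contact = 585.54 + 16.27 + 162.85 = 764.66 m.
Depth below ground = 784.5 − 764.66 = 19.8 m.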